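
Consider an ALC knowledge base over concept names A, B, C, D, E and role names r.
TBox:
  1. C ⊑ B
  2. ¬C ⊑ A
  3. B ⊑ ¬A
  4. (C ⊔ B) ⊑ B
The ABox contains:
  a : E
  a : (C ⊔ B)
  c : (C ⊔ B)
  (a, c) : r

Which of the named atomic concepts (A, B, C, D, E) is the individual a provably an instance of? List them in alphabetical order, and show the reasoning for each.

{B, C, E}

1. a : A?  L(a) = {E, (C ⊔ B)} ∪ {¬A}
   apply at a: (C ⊔ B)⊑B
   open: L(a) ⊇ {B, C, E, ¬A} — a ∉ A possible
2. a : B?  L(a) = {E, (C ⊔ B)} ∪ {¬B}
   clash {B, ¬B} at a — a ∈ B
3. a : C?  L(a) = {E, (C ⊔ B)} ∪ {¬C}
   clash {A, ¬A} at a — a ∈ C
4. a : D?  L(a) = {E, (C ⊔ B)} ∪ {¬D}
   apply at a: (C ⊔ B)⊑B
   open: L(a) ⊇ {B, C, E, ¬A, ¬D} — a ∉ D possible
5. a : E?  L(a) = {E, (C ⊔ B)} ∪ {¬E}
   clash {E, ¬E} at a — a ∈ E
6. Entailed for a: {B, C, E}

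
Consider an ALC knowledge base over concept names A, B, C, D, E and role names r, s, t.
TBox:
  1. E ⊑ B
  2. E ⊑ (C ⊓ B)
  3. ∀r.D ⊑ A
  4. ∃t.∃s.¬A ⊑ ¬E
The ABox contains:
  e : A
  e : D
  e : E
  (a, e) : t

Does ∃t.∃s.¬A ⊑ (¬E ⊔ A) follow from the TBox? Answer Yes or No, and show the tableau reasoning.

1. ∃t.∃s.¬A ⊑ (¬E ⊔ A)  ⇔  (∃t.∃s.¬A ⊓ (E ⊓ ¬A)) unsat w.r.t. T
   all branches close; clash {E, ¬E} at x₀
2. Hence ∃t.∃s.¬A ⊑ (¬E ⊔ A): entailed.

Yes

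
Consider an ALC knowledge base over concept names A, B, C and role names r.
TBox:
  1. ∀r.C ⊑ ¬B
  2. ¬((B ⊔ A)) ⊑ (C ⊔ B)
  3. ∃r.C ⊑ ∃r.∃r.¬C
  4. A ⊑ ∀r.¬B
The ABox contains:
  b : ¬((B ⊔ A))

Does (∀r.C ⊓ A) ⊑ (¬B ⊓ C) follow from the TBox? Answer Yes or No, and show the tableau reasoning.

1. (∀r.C ⊓ A) ⊑ (¬B ⊓ C)  ⇔  ((∀r.C ⊓ A) ⊓ (B ⊔ ¬C)) unsat w.r.t. T
   apply at x₀: ∀r.C⊑¬B; A⊑∀r.¬B
   open: L(x₀) ⊇ {A, ¬B, ¬C, ∀r.C, ∀r.¬B, …}
2. Hence (∀r.C ⊓ A) ⊑ (¬B ⊓ C): not entailed.

No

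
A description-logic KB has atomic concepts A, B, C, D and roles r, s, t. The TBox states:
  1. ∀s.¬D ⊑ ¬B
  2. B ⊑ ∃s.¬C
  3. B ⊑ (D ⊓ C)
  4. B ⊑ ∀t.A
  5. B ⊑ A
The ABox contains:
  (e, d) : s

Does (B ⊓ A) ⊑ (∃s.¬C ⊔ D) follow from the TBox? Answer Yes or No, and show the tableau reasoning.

1. (B ⊓ A) ⊑ (∃s.¬C ⊔ D)  ⇔  ((B ⊓ A) ⊓ (∀s.C ⊓ ¬D)) unsat w.r.t. T
   all branches close; clash {D, ¬D} at x₀
2. Hence (B ⊓ A) ⊑ (∃s.¬C ⊔ D): entailed.

Yes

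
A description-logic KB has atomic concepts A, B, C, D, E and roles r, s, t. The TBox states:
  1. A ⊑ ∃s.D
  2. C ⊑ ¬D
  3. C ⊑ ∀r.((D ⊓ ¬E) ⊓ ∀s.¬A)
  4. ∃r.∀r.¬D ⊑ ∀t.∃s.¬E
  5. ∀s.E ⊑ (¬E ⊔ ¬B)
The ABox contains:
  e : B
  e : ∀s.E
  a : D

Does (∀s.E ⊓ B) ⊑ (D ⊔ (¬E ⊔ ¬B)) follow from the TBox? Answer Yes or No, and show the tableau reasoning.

Yes

1. (∀s.E ⊓ B) ⊑ (D ⊔ (¬E ⊔ ¬B))  ⇔  ((∀s.E ⊓ B) ⊓ (¬D ⊓ (E ⊓ B))) unsat w.r.t. T
   all branches close; clash {B, ¬B} at x₀
2. Hence (∀s.E ⊓ B) ⊑ (D ⊔ (¬E ⊔ ¬B)): entailed.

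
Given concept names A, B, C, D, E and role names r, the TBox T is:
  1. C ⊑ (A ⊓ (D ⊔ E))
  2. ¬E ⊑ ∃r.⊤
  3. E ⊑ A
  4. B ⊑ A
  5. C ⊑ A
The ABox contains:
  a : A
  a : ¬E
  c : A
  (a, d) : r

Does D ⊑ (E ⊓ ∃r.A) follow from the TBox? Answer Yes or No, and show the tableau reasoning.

1. D ⊑ (E ⊓ ∃r.A)  ⇔  (D ⊓ (¬E ⊔ ∀r.¬A)) unsat w.r.t. T
   open: L(x₀) ⊇ {A, D, E, ¬B, ¬C, …}
2. Hence D ⊑ (E ⊓ ∃r.A): not entailed.

No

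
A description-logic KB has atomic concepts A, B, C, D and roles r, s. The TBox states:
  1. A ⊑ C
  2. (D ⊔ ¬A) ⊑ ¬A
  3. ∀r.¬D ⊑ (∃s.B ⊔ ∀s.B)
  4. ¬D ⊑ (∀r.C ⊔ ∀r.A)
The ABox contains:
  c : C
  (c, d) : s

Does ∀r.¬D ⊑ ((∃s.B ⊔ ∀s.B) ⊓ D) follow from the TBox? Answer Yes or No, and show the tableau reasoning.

No

1. ∀r.¬D ⊑ ((∃s.B ⊔ ∀s.B) ⊓ D)  ⇔  (∀r.¬D ⊓ ((∀s.¬B ⊓ ∃s.¬B) ⊔ ¬D)) unsat w.r.t. T
   apply at x₀: ∀r.¬D⊑(∃s.B ⊔ ∀s.B)
   open: L(x₀) ⊇ {¬A, ¬D, ∀r.C, ∀r.¬D, ∃s.B} (+ ∃-successors)
2. Hence ∀r.¬D ⊑ ((∃s.B ⊔ ∀s.B) ⊓ D): not entailed.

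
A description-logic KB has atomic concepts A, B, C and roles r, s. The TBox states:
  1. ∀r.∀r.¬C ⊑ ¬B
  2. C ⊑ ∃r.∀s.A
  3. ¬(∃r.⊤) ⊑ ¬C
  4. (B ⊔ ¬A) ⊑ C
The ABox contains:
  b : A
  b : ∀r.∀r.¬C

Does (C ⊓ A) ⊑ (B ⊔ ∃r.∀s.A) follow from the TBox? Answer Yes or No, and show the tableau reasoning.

1. (C ⊓ A) ⊑ (B ⊔ ∃r.∀s.A)  ⇔  ((C ⊓ A) ⊓ (¬B ⊓ ∀r.∃s.¬A)) unsat w.r.t. T
   all branches close; clash {C, ¬C} at x₀
2. Hence (C ⊓ A) ⊑ (B ⊔ ∃r.∀s.A): entailed.

Yes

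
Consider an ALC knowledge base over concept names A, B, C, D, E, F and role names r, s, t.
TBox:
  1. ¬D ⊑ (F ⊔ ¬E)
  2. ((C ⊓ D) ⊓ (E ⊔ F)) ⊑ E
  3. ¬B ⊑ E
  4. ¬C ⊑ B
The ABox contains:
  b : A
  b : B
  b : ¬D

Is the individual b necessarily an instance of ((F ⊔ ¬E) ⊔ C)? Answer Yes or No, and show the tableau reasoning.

Yes

1. b : ((F ⊔ ¬E) ⊔ C)?  L(b) = {A, B, ¬D} ∪ {((¬F ⊓ E) ⊓ ¬C)}
   clash {E, ¬E} at b — b ∈ ((F ⊔ ¬E) ⊔ C)
2. Hence b : ((F ⊔ ¬E) ⊔ C): entailed.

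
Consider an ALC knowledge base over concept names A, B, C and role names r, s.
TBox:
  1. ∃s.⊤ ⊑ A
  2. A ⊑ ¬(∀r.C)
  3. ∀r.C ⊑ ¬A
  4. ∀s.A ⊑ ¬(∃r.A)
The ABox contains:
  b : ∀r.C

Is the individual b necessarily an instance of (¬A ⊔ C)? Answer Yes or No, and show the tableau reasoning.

Yes

1. b : (¬A ⊔ C)?  L(b) = {∀r.C} ∪ {(A ⊓ ¬C)}
   clash {C, ¬C} at an ∃-successor — b ∈ (¬A ⊔ C)
2. Hence b : (¬A ⊔ C): entailed.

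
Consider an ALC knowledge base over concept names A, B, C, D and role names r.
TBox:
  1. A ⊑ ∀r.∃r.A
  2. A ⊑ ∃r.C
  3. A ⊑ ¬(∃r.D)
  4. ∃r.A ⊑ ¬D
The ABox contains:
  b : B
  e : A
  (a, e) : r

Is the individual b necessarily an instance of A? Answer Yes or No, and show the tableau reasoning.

No

1. b : A?  L(b) = {B} ∪ {¬A}
   open: L(b) ⊇ {B, ¬A, ∀r.¬A} — b ∉ A possible
2. Hence b : A: not entailed.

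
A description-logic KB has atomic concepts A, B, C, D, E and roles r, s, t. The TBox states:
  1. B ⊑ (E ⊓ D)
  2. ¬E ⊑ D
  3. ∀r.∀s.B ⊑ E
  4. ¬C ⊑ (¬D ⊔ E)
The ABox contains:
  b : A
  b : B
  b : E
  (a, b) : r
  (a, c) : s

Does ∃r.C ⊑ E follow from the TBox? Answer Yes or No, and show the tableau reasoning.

1. ∃r.C ⊑ E  ⇔  (∃r.C ⊓ ¬E) unsat w.r.t. T
   apply at x₀: ¬E⊑D
   open: L(x₀) ⊇ {C, D, ¬B, ¬E, ∃r.C, …} (+ ∃-successors)
2. Hence ∃r.C ⊑ E: not entailed.

No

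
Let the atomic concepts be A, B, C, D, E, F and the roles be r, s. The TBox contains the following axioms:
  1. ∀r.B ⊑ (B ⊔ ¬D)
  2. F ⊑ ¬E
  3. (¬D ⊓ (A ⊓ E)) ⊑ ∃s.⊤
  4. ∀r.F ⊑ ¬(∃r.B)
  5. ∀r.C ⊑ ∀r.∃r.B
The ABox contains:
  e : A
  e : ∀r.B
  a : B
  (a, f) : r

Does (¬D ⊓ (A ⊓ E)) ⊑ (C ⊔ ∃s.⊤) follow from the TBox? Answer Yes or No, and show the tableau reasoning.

1. (¬D ⊓ (A ⊓ E)) ⊑ (C ⊔ ∃s.⊤)  ⇔  ((¬D ⊓ (A ⊓ E)) ⊓ (¬C ⊓ ∀s.⊥)) unsat w.r.t. T
   all branches close; clash {E, ¬E} at x₀
2. Hence (¬D ⊓ (A ⊓ E)) ⊑ (C ⊔ ∃s.⊤): entailed.

Yes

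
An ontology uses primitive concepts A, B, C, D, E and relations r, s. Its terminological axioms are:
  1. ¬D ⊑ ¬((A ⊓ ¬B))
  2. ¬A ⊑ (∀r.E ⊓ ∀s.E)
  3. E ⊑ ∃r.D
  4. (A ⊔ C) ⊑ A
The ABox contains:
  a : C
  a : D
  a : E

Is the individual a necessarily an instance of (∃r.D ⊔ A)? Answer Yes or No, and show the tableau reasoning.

Yes

1. a : (∃r.D ⊔ A)?  L(a) = {C, D, E} ∪ {(∀r.¬D ⊓ ¬A)}
   clash {A, ¬A} at a — a ∈ (∃r.D ⊔ A)
2. Hence a : (∃r.D ⊔ A): entailed.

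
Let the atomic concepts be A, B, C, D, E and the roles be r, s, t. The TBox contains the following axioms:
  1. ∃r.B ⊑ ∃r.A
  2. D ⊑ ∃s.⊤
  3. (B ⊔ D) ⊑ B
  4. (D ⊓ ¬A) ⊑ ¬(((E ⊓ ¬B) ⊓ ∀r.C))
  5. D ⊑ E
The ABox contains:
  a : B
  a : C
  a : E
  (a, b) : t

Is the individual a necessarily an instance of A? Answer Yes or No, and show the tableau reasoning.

1. a : A?  L(a) = {B, C, E} ∪ {¬A}
   open: L(a) ⊇ {B, C, E, ¬A, ¬D, …} — a ∉ A possible
2. Hence a : A: not entailed.

No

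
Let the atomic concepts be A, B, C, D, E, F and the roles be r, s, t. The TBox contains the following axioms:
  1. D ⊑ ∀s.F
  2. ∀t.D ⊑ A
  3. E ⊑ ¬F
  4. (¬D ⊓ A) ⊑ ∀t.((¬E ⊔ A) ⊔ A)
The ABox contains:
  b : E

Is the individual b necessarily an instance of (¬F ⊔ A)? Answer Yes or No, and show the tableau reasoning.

Yes

1. b : (¬F ⊔ A)?  L(b) = {E} ∪ {(F ⊓ ¬A)}
   clash {F, ¬F} at b — b ∈ (¬F ⊔ A)
2. Hence b : (¬F ⊔ A): entailed.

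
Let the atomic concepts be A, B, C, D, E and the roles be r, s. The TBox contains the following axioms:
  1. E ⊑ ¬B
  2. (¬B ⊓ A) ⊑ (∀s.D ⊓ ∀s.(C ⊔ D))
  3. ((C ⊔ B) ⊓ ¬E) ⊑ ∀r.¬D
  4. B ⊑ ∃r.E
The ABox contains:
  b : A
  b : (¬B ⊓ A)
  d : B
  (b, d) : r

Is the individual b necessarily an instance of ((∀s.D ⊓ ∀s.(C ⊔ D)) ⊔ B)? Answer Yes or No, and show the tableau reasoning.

Yes

1. b : ((∀s.D ⊓ ∀s.(C ⊔ D)) ⊔ B)?  L(b) = {A, (¬B ⊓ A)} ∪ {((∃s.¬D ⊔ ∃s.(¬C ⊓ ¬D)) ⊓ ¬B)}
   clash {D, ¬D} at an ∃-successor — b ∈ ((∀s.D ⊓ ∀s.(C ⊔ D)) ⊔ B)
2. Hence b : ((∀s.D ⊓ ∀s.(C ⊔ D)) ⊔ B): entailed.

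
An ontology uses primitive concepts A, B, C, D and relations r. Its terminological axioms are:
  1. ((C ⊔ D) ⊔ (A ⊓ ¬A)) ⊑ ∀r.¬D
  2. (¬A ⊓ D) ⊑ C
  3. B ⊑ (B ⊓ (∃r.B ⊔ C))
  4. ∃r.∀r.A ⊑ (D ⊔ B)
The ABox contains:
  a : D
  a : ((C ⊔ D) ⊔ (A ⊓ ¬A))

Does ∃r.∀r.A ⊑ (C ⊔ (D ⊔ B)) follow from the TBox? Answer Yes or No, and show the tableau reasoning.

Yes

1. ∃r.∀r.A ⊑ (C ⊔ (D ⊔ B))  ⇔  (∃r.∀r.A ⊓ (¬C ⊓ (¬D ⊓ ¬B))) unsat w.r.t. T
   all branches close; clash {C, ¬C} at x₀
2. Hence ∃r.∀r.A ⊑ (C ⊔ (D ⊔ B)): entailed.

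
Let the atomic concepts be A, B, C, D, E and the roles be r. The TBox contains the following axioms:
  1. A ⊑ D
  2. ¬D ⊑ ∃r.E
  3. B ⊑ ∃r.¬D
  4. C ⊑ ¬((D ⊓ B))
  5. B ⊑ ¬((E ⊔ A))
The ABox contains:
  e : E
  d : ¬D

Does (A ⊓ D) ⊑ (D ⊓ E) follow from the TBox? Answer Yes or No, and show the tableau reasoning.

No

1. (A ⊓ D) ⊑ (D ⊓ E)  ⇔  ((A ⊓ D) ⊓ (¬D ⊔ ¬E)) unsat w.r.t. T
   open: L(x₀) ⊇ {A, D, ¬B, ¬C, ¬E}
2. Hence (A ⊓ D) ⊑ (D ⊓ E): not entailed.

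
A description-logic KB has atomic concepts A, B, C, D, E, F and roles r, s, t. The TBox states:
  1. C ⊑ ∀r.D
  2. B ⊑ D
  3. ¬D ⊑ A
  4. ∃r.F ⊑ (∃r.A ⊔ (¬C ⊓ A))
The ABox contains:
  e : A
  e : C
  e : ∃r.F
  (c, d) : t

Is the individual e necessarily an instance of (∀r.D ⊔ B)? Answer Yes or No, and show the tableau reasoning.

1. e : (∀r.D ⊔ B)?  L(e) = {A, C, ∃r.F} ∪ {(∃r.¬D ⊓ ¬B)}
   clash {C, ¬C} at e — e ∈ (∀r.D ⊔ B)
2. Hence e : (∀r.D ⊔ B): entailed.

Yes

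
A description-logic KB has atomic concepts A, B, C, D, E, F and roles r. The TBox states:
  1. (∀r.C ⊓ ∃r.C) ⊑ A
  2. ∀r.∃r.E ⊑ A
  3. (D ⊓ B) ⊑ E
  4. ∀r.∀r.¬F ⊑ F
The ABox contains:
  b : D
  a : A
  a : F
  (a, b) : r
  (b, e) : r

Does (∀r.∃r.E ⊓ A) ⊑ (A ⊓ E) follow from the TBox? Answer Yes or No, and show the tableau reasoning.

1. (∀r.∃r.E ⊓ A) ⊑ (A ⊓ E)  ⇔  ((∀r.∃r.E ⊓ A) ⊓ (¬A ⊔ ¬E)) unsat w.r.t. T
   open: L(x₀) ⊇ {A, ¬D, ¬E, ∀r.∃r.E, ∃r.∃r.F} (+ ∃-successors)
2. Hence (∀r.∃r.E ⊓ A) ⊑ (A ⊓ E): not entailed.

No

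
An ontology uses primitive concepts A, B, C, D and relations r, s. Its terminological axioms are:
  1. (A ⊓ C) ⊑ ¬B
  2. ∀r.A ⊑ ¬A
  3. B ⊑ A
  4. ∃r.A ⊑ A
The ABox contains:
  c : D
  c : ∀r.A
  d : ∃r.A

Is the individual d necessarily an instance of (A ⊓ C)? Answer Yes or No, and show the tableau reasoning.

No

1. d : (A ⊓ C)?  L(d) = {∃r.A} ∪ {(¬A ⊔ ¬C)}
   apply at d: ∃r.A⊑A
   open: L(d) ⊇ {A, ¬B, ¬C, ∃r.A, ∃r.¬A} (+ ∃-successors) — d ∉ (A ⊓ C) possible
2. Hence d : (A ⊓ C): not entailed.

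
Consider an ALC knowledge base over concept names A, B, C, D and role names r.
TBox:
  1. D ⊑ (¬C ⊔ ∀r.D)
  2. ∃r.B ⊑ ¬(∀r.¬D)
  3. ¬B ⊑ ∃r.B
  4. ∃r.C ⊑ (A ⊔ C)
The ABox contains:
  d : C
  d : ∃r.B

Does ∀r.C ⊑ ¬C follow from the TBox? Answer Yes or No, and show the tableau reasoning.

1. ∀r.C ⊑ ¬C  ⇔  (∀r.C ⊓ C) unsat w.r.t. T
   open: L(x₀) ⊇ {B, C, ¬D, ∀r.C, ∀r.¬B, …}
2. Hence ∀r.C ⊑ ¬C: not entailed.

No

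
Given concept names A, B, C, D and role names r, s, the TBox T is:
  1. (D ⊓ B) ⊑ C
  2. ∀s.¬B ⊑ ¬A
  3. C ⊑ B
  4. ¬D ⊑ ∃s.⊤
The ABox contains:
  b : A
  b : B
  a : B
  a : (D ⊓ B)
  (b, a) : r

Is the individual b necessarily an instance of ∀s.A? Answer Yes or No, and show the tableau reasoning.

No

1. b : ∀s.A?  L(b) = {A, B} ∪ {∃s.¬A}
   open: L(b) ⊇ {A, B, C, D, ∃s.B, …} (+ ∃-successors) — b ∉ ∀s.A possible
2. Hence b : ∀s.A: not entailed.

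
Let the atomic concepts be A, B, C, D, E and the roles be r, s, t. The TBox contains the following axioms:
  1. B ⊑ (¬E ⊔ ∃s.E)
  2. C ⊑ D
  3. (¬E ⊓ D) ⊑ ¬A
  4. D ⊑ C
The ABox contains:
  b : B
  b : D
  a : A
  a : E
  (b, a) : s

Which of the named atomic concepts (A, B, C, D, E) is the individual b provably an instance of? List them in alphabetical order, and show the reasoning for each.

1. b : A?  L(b) = {B, D} ∪ {¬A}
   apply at b: B⊑(¬E ⊔ ∃s.E); D⊑C
   open: L(b) ⊇ {B, C, D, ¬A, ¬E} — b ∉ A possible
2. b : B?  L(b) = {B, D} ∪ {¬B}
   clash {B, ¬B} at b — b ∈ B
3. b : C?  L(b) = {B, D} ∪ {¬C}
   clash {C, ¬C} at b — b ∈ C
4. b : D?  L(b) = {B, D} ∪ {¬D}
   clash {D, ¬D} at b — b ∈ D
5. b : E?  L(b) = {B, D} ∪ {¬E}
   apply at b: B⊑(¬E ⊔ ∃s.E); D⊑C
   open: L(b) ⊇ {B, C, D, ¬A, ¬E} — b ∉ E possible
6. Entailed for b: {B, C, D}

{B, C, D}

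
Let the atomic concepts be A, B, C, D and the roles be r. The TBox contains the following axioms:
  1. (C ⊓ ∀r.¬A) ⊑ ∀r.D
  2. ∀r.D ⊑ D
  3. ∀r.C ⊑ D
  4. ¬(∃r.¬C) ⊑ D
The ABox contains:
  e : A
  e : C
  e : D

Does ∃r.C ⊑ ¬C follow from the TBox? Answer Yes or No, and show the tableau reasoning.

1. ∃r.C ⊑ ¬C  ⇔  (∃r.C ⊓ C) unsat w.r.t. T
   open: L(x₀) ⊇ {C, ∃r.A, ∃r.C, ∃r.¬C, ∃r.¬D} (+ ∃-successors)
2. Hence ∃r.C ⊑ ¬C: not entailed.

No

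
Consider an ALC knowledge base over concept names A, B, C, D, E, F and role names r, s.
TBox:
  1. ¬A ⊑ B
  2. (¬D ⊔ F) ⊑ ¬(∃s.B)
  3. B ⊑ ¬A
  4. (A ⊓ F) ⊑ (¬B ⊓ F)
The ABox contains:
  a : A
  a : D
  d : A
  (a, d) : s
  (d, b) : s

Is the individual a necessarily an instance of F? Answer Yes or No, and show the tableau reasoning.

No

1. a : F?  L(a) = {A, D} ∪ {¬F}
   open: L(a) ⊇ {A, D, ¬B, ¬F} — a ∉ F possible
2. Hence a : F: not entailed.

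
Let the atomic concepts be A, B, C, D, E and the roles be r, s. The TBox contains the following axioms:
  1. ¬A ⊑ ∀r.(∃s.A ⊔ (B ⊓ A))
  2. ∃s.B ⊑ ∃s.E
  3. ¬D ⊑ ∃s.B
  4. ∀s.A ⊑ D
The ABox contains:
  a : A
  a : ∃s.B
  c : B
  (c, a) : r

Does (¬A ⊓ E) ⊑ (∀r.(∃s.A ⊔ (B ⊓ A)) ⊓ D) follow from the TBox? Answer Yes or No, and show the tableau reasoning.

1. (¬A ⊓ E) ⊑ (∀r.(∃s.A ⊔ (B ⊓ A)) ⊓ D)  ⇔  ((¬A ⊓ E) ⊓ (∃r.(∀s.¬A ⊓ (¬B ⊔ ¬A)) ⊔ ¬D)) unsat w.r.t. T
   apply at x₀: ¬A⊑∀r.(∃s.A ⊔ (B ⊓ A))
   open: L(x₀) ⊇ {E, ¬A, ¬D, ∀r.(∃s.A ⊔ (B ⊓ A)), ∃s.B, …} (+ ∃-successors)
2. Hence (¬A ⊓ E) ⊑ (∀r.(∃s.A ⊔ (B ⊓ A)) ⊓ D): not entailed.

No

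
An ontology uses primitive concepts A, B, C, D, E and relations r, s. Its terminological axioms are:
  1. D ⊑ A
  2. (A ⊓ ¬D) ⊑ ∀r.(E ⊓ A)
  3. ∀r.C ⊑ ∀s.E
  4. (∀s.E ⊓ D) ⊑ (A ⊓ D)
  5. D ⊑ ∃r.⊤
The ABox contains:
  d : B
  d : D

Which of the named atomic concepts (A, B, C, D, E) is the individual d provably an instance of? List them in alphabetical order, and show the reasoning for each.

{A, B, D}

1. d : A?  L(d) = {B, D} ∪ {¬A}
   clash {A, ¬A} at d — d ∈ A
2. d : B?  L(d) = {B, D} ∪ {¬B}
   clash {B, ¬B} at d — d ∈ B
3. d : C?  L(d) = {B, D} ∪ {¬C}
   apply at d: D⊑A; D⊑∃r.⊤
   open: L(d) ⊇ {A, B, D, ¬C, ∃r.¬C, …} (+ ∃-successors) — d ∉ C possible
4. d : D?  L(d) = {B, D} ∪ {¬D}
   clash {D, ¬D} at d — d ∈ D
5. d : E?  L(d) = {B, D} ∪ {¬E}
   apply at d: D⊑A; D⊑∃r.⊤
   open: L(d) ⊇ {A, B, D, ¬E, ∃r.¬C, …} (+ ∃-successors) — d ∉ E possible
6. Entailed for d: {A, B, D}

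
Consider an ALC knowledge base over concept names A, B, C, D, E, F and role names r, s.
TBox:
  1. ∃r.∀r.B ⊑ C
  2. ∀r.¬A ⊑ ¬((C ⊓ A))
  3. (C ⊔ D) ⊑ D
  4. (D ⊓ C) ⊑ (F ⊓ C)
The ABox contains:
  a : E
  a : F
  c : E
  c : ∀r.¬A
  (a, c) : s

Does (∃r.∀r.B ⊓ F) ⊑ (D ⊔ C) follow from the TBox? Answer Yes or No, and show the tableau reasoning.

1. (∃r.∀r.B ⊓ F) ⊑ (D ⊔ C)  ⇔  ((∃r.∀r.B ⊓ F) ⊓ (¬D ⊓ ¬C)) unsat w.r.t. T
   all branches close; clash {D, ¬D} at x₀
2. Hence (∃r.∀r.B ⊓ F) ⊑ (D ⊔ C): entailed.

Yes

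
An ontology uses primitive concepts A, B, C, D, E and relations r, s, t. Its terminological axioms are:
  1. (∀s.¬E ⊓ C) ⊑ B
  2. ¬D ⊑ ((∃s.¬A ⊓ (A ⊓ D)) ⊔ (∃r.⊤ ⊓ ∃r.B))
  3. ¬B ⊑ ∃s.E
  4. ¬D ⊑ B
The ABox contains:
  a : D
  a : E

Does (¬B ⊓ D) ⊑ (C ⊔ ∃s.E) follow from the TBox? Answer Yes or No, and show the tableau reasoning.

1. (¬B ⊓ D) ⊑ (C ⊔ ∃s.E)  ⇔  ((¬B ⊓ D) ⊓ (¬C ⊓ ∀s.¬E)) unsat w.r.t. T
   all branches close; clash {B, ¬B} at x₀
2. Hence (¬B ⊓ D) ⊑ (C ⊔ ∃s.E): entailed.

Yes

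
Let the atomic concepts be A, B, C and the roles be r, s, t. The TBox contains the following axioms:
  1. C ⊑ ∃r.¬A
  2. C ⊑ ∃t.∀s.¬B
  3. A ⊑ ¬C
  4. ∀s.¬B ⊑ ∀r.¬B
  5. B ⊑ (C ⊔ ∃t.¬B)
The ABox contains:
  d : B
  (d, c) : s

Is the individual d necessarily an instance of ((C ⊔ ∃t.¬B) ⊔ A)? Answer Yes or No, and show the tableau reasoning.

Yes

1. d : ((C ⊔ ∃t.¬B) ⊔ A)?  L(d) = {B} ∪ {((¬C ⊓ ∀t.B) ⊓ ¬A)}
   clash {B, ¬B} at an ∃-successor — d ∈ ((C ⊔ ∃t.¬B) ⊔ A)
2. Hence d : ((C ⊔ ∃t.¬B) ⊔ A): entailed.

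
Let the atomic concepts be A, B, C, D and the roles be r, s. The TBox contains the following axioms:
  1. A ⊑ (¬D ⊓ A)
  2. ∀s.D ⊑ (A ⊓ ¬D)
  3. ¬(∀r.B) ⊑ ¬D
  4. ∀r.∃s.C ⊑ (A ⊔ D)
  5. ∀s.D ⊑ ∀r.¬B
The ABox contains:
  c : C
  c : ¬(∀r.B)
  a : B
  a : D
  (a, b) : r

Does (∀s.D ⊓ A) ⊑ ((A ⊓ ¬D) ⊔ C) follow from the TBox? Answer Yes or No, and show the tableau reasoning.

Yes

1. (∀s.D ⊓ A) ⊑ ((A ⊓ ¬D) ⊔ C)  ⇔  ((∀s.D ⊓ A) ⊓ ((¬A ⊔ D) ⊓ ¬C)) unsat w.r.t. T
   all branches close; clash {D, ¬D} at x₀
2. Hence (∀s.D ⊓ A) ⊑ ((A ⊓ ¬D) ⊔ C): entailed.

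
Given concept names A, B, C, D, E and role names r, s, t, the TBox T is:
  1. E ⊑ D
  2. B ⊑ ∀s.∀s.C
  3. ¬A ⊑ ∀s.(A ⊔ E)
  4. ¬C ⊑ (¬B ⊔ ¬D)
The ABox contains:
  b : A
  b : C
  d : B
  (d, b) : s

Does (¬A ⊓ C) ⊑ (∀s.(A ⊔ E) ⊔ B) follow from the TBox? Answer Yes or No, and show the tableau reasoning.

Yes

1. (¬A ⊓ C) ⊑ (∀s.(A ⊔ E) ⊔ B)  ⇔  ((¬A ⊓ C) ⊓ (∃s.(¬A ⊓ ¬E) ⊓ ¬B)) unsat w.r.t. T
   all branches close; clash {E, ¬E} at an ∃-successor
2. Hence (¬A ⊓ C) ⊑ (∀s.(A ⊔ E) ⊔ B): entailed.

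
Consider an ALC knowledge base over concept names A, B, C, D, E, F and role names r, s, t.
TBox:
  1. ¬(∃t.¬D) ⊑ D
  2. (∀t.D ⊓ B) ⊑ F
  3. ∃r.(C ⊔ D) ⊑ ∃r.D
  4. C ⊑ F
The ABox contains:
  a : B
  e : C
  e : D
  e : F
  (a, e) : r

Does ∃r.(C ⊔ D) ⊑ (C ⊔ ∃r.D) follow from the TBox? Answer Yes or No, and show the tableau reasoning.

1. ∃r.(C ⊔ D) ⊑ (C ⊔ ∃r.D)  ⇔  (∃r.(C ⊔ D) ⊓ (¬C ⊓ ∀r.¬D)) unsat w.r.t. T
   all branches close; clash {D, ¬D} at an ∃-successor
2. Hence ∃r.(C ⊔ D) ⊑ (C ⊔ ∃r.D): entailed.

Yes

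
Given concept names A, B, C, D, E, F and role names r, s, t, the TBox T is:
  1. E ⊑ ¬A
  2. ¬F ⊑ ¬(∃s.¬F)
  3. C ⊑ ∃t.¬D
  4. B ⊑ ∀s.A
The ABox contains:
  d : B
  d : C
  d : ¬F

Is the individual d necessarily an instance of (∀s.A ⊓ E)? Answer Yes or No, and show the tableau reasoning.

1. d : (∀s.A ⊓ E)?  L(d) = {B, C, ¬F} ∪ {(∃s.¬A ⊔ ¬E)}
   apply at d: ¬F⊑¬(∃s.¬F); C⊑∃t.¬D; B⊑∀s.A
   open: L(d) ⊇ {B, C, ¬E, ¬F, ∀s.A, …} (+ ∃-successors) — d ∉ (∀s.A ⊓ E) possible
2. Hence d : (∀s.A ⊓ E): not entailed.

No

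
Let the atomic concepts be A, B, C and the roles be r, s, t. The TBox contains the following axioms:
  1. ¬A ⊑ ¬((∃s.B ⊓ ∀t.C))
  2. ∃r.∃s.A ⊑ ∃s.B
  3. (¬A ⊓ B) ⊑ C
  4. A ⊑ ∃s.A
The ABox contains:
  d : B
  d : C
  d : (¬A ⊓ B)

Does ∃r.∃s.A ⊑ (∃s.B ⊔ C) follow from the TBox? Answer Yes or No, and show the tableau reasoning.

Yes

1. ∃r.∃s.A ⊑ (∃s.B ⊔ C)  ⇔  (∃r.∃s.A ⊓ (∀s.¬B ⊓ ¬C)) unsat w.r.t. T
   all branches close; clash {C, ¬C} at x₀
2. Hence ∃r.∃s.A ⊑ (∃s.B ⊔ C): entailed.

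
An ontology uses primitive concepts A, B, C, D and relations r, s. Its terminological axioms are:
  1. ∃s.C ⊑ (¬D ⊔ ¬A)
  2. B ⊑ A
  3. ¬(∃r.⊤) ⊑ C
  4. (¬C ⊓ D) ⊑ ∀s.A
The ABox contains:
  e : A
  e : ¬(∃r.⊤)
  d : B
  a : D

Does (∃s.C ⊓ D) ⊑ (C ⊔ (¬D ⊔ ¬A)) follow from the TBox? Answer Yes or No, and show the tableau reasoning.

Yes

1. (∃s.C ⊓ D) ⊑ (C ⊔ (¬D ⊔ ¬A))  ⇔  ((∃s.C ⊓ D) ⊓ (¬C ⊓ (D ⊓ A))) unsat w.r.t. T
   all branches close; clash {C, ¬C} at x₀
2. Hence (∃s.C ⊓ D) ⊑ (C ⊔ (¬D ⊔ ¬A)): entailed.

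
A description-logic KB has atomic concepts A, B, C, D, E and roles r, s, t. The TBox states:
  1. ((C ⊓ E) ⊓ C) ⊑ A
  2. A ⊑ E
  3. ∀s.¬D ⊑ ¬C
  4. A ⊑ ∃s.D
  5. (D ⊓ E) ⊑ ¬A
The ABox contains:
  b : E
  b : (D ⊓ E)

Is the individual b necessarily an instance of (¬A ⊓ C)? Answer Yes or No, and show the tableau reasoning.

No

1. b : (¬A ⊓ C)?  L(b) = {E, (D ⊓ E)} ∪ {(A ⊔ ¬C)}
   apply at b: (D ⊓ E)⊑¬A
   open: L(b) ⊇ {D, E, ¬A, ¬C} — b ∉ (¬A ⊓ C) possible
2. Hence b : (¬A ⊓ C): not entailed.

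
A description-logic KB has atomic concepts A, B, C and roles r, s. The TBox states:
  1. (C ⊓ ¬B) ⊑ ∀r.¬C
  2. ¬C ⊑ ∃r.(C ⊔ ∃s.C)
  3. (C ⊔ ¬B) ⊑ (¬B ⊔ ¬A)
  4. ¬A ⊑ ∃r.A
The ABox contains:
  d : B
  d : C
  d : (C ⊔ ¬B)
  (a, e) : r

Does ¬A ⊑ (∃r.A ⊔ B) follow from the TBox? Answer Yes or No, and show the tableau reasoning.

1. ¬A ⊑ (∃r.A ⊔ B)  ⇔  (¬A ⊓ (∀r.¬A ⊓ ¬B)) unsat w.r.t. T
   all branches close; clash {A, ¬A} at an ∃-successor
2. Hence ¬A ⊑ (∃r.A ⊔ B): entailed.

Yes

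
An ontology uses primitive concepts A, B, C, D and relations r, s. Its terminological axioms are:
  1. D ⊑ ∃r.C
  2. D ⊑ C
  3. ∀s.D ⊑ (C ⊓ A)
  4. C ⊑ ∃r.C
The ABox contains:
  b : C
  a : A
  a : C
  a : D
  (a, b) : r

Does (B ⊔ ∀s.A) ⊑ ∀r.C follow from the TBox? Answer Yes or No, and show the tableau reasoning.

No

1. (B ⊔ ∀s.A) ⊑ ∀r.C  ⇔  ((B ⊔ ∀s.A) ⊓ ∃r.¬C) unsat w.r.t. T
   open: L(x₀) ⊇ {B, ¬C, ¬D, ∃r.¬C, ∃s.¬D} (+ ∃-successors)
2. Hence (B ⊔ ∀s.A) ⊑ ∀r.C: not entailed.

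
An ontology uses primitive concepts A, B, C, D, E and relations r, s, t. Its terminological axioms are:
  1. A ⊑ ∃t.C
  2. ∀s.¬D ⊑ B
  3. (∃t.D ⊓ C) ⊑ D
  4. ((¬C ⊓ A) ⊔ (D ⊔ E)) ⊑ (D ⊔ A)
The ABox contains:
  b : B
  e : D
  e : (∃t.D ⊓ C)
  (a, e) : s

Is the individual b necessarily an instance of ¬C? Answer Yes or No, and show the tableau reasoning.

1. b : ¬C?  L(b) = {B} ∪ {C}
   open: L(b) ⊇ {B, C, ¬A, ¬D, ¬E, …} — b ∉ ¬C possible
2. Hence b : ¬C: not entailed.

No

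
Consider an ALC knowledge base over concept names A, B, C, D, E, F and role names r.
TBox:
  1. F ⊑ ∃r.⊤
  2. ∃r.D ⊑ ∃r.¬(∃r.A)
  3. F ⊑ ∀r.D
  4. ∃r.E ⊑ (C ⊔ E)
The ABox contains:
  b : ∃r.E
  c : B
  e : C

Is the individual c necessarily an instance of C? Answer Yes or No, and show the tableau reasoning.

1. c : C?  L(c) = {B} ∪ {¬C}
   open: L(c) ⊇ {B, ¬C, ¬F, ∀r.¬D, ∀r.¬E} — c ∉ C possible
2. Hence c : C: not entailed.

No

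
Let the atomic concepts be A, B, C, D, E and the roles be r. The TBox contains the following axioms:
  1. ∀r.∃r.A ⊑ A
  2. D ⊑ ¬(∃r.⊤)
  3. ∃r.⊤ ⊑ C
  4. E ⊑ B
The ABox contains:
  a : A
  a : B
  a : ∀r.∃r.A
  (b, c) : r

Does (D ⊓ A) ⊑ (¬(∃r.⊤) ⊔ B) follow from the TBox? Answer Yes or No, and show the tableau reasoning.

1. (D ⊓ A) ⊑ (¬(∃r.⊤) ⊔ B)  ⇔  ((D ⊓ A) ⊓ (∃r.⊤ ⊓ ¬B)) unsat w.r.t. T
   all branches close; clash {B, ¬B} at x₀
2. Hence (D ⊓ A) ⊑ (¬(∃r.⊤) ⊔ B): entailed.

Yes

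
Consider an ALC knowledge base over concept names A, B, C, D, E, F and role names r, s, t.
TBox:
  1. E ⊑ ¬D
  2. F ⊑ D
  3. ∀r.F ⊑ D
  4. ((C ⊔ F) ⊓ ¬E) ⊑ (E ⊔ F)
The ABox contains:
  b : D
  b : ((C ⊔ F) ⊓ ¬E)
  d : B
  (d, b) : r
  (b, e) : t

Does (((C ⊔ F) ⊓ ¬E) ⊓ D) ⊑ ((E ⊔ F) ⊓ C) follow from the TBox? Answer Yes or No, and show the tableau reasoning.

No

1. (((C ⊔ F) ⊓ ¬E) ⊓ D) ⊑ ((E ⊔ F) ⊓ C)  ⇔  ((((C ⊔ F) ⊓ ¬E) ⊓ D) ⊓ ((¬E ⊓ ¬F) ⊔ ¬C)) unsat w.r.t. T
   apply at x₀: ((C ⊔ F) ⊓ ¬E)⊑(E ⊔ F)
   open: L(x₀) ⊇ {D, F, ¬C, ¬E}
2. Hence (((C ⊔ F) ⊓ ¬E) ⊓ D) ⊑ ((E ⊔ F) ⊓ C): not entailed.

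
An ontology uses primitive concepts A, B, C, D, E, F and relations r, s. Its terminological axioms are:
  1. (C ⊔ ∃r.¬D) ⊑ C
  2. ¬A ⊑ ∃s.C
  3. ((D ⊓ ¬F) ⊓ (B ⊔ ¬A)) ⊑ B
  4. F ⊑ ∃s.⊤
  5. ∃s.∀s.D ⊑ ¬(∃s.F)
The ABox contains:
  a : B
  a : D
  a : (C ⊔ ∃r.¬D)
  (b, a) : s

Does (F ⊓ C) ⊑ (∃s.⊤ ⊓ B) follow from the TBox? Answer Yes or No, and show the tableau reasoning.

1. (F ⊓ C) ⊑ (∃s.⊤ ⊓ B)  ⇔  ((F ⊓ C) ⊓ (∀s.⊥ ⊔ ¬B)) unsat w.r.t. T
   apply at x₀: F⊑∃s.⊤
   open: L(x₀) ⊇ {A, C, F, ¬B, ∀s.∃s.¬D, …} (+ ∃-successors)
2. Hence (F ⊓ C) ⊑ (∃s.⊤ ⊓ B): not entailed.

No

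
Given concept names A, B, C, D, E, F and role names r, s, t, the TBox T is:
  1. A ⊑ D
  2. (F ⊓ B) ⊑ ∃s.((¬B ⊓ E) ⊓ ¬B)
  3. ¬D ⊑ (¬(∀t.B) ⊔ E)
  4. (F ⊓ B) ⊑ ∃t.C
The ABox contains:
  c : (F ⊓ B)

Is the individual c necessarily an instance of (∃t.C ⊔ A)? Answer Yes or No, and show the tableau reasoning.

Yes

1. c : (∃t.C ⊔ A)?  L(c) = {(F ⊓ B)} ∪ {(∀t.¬C ⊓ ¬A)}
   clash {C, ¬C} at an ∃-successor — c ∈ (∃t.C ⊔ A)
2. Hence c : (∃t.C ⊔ A): entailed.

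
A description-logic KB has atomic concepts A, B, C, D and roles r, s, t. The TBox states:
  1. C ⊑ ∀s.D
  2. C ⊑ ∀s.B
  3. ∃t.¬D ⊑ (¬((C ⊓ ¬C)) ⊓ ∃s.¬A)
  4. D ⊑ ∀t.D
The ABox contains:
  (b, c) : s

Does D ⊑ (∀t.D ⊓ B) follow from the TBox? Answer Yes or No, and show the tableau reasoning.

1. D ⊑ (∀t.D ⊓ B)  ⇔  (D ⊓ (∃t.¬D ⊔ ¬B)) unsat w.r.t. T
   apply at x₀: D⊑∀t.D
   open: L(x₀) ⊇ {D, ¬B, ¬C, ∀t.D}
2. Hence D ⊑ (∀t.D ⊓ B): not entailed.

No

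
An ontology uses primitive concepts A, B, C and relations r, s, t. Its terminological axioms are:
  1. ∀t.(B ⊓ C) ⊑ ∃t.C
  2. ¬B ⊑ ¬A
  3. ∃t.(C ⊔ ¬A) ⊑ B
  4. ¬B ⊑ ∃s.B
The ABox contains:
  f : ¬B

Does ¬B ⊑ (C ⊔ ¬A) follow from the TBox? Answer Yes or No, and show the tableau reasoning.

1. ¬B ⊑ (C ⊔ ¬A)  ⇔  (¬B ⊓ (¬C ⊓ A)) unsat w.r.t. T
   all branches close; clash {A, ¬A} at x₀
2. Hence ¬B ⊑ (C ⊔ ¬A): entailed.

Yes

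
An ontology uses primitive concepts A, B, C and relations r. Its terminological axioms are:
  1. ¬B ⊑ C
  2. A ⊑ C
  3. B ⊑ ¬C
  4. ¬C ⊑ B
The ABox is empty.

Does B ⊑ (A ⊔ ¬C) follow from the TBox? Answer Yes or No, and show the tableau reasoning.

Yes

1. B ⊑ (A ⊔ ¬C)  ⇔  (B ⊓ (¬A ⊓ C)) unsat w.r.t. T
   all branches close; clash {C, ¬C} at x₀
2. Hence B ⊑ (A ⊔ ¬C): entailed.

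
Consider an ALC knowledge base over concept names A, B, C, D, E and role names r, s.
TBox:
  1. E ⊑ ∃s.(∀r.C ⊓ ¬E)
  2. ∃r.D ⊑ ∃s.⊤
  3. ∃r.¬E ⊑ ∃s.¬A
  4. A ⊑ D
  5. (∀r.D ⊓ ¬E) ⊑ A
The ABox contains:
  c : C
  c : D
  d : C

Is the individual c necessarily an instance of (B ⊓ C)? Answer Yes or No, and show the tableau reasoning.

No

1. c : (B ⊓ C)?  L(c) = {C, D} ∪ {(¬B ⊔ ¬C)}
   open: L(c) ⊇ {C, D, ¬B, ¬E, ∀r.E, …} (+ ∃-successors) — c ∉ (B ⊓ C) possible
2. Hence c : (B ⊓ C): not entailed.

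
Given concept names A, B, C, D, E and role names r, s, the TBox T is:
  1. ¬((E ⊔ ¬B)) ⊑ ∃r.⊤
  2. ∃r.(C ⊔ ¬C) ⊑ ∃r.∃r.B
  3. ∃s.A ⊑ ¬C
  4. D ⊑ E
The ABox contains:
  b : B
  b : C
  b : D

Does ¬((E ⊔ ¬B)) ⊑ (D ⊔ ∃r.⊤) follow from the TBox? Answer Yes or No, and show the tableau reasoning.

Yes

1. ¬((E ⊔ ¬B)) ⊑ (D ⊔ ∃r.⊤)  ⇔  ((¬E ⊓ B) ⊓ (¬D ⊓ ∀r.⊥)) unsat w.r.t. T
   all branches close; clash ⊥ at an ∃-successor
2. Hence ¬((E ⊔ ¬B)) ⊑ (D ⊔ ∃r.⊤): entailed.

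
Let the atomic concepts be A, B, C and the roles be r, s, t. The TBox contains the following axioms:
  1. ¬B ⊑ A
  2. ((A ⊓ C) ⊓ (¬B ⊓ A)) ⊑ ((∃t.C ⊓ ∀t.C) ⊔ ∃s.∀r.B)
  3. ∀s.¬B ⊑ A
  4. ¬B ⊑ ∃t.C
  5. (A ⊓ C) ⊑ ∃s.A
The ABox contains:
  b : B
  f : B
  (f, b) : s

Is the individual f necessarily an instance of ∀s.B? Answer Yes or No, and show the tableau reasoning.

1. f : ∀s.B?  L(f) = {B} ∪ {∃s.¬B}
   open: L(f) ⊇ {B, ¬A, ∃s.B, ∃s.¬B} (+ ∃-successors) — f ∉ ∀s.B possible
2. Hence f : ∀s.B: not entailed.

No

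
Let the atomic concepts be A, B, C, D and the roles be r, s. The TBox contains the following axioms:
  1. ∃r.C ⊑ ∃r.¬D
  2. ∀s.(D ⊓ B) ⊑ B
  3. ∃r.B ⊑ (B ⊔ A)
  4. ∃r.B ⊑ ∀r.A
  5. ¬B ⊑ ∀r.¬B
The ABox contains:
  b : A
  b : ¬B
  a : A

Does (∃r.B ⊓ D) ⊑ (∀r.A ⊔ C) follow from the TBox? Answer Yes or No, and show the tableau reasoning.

Yes

1. (∃r.B ⊓ D) ⊑ (∀r.A ⊔ C)  ⇔  ((∃r.B ⊓ D) ⊓ (∃r.¬A ⊓ ¬C)) unsat w.r.t. T
   all branches close; clash {B, ¬B} at an ∃-successor
2. Hence (∃r.B ⊓ D) ⊑ (∀r.A ⊔ C): entailed.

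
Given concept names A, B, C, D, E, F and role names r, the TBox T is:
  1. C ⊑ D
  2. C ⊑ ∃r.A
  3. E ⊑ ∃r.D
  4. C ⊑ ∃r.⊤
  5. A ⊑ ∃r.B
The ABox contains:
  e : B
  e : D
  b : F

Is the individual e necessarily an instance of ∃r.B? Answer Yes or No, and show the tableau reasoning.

1. e : ∃r.B?  L(e) = {B, D} ∪ {∀r.¬B}
   open: L(e) ⊇ {B, D, ¬A, ¬C, ¬E, …} — e ∉ ∃r.B possible
2. Hence e : ∃r.B: not entailed.

No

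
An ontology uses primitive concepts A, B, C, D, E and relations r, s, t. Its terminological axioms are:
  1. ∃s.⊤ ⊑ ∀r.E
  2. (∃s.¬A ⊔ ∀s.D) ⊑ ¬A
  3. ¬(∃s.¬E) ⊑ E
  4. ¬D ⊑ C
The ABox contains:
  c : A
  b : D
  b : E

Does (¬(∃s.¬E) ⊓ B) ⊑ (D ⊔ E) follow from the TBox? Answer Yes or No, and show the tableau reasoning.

1. (¬(∃s.¬E) ⊓ B) ⊑ (D ⊔ E)  ⇔  ((∀s.E ⊓ B) ⊓ (¬D ⊓ ¬E)) unsat w.r.t. T
   all branches close; clash {E, ¬E} at x₀
2. Hence (¬(∃s.¬E) ⊓ B) ⊑ (D ⊔ E): entailed.

Yes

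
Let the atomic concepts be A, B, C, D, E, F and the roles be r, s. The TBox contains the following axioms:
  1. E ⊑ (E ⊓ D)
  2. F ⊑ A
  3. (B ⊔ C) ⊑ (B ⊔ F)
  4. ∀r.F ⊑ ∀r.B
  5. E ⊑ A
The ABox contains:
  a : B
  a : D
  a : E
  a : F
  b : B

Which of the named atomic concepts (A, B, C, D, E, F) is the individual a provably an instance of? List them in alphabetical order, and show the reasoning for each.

1. a : A?  L(a) = {B, D, E, F} ∪ {¬A}
   clash {A, ¬A} at a — a ∈ A
2. a : B?  L(a) = {B, D, E, F} ∪ {¬B}
   clash {B, ¬B} at a — a ∈ B
3. a : C?  L(a) = {B, D, E, F} ∪ {¬C}
   apply at a: E⊑(E ⊓ D); F⊑A; E⊑A
   open: L(a) ⊇ {A, B, D, E, F, …} (+ ∃-successors) — a ∉ C possible
4. a : D?  L(a) = {B, D, E, F} ∪ {¬D}
   clash {D, ¬D} at a — a ∈ D
5. a : E?  L(a) = {B, D, E, F} ∪ {¬E}
   clash {E, ¬E} at a — a ∈ E
6. a : F?  L(a) = {B, D, E, F} ∪ {¬F}
   clash {F, ¬F} at a — a ∈ F
7. Entailed for a: {A, B, D, E, F}

{A, B, D, E, F}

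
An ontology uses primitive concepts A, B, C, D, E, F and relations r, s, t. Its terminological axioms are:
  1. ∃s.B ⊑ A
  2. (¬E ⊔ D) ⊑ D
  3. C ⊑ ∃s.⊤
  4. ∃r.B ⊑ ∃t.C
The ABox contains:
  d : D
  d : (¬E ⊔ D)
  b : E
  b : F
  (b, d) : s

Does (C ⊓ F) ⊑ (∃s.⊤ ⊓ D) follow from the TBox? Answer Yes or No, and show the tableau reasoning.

1. (C ⊓ F) ⊑ (∃s.⊤ ⊓ D)  ⇔  ((C ⊓ F) ⊓ (∀s.⊥ ⊔ ¬D)) unsat w.r.t. T
   apply at x₀: C⊑∃s.⊤
   open: L(x₀) ⊇ {C, E, F, ¬D, ∀r.¬B, …} (+ ∃-successors)
2. Hence (C ⊓ F) ⊑ (∃s.⊤ ⊓ D): not entailed.

No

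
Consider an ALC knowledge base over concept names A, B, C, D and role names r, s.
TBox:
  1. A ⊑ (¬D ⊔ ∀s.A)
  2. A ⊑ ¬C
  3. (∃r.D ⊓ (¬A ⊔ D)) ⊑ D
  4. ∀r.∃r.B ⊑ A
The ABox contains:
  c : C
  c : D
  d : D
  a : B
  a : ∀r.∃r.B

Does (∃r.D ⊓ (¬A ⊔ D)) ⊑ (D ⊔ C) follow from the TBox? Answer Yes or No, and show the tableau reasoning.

Yes

1. (∃r.D ⊓ (¬A ⊔ D)) ⊑ (D ⊔ C)  ⇔  ((∃r.D ⊓ (¬A ⊔ D)) ⊓ (¬D ⊓ ¬C)) unsat w.r.t. T
   all branches close; clash {D, ¬D} at x₀
2. Hence (∃r.D ⊓ (¬A ⊔ D)) ⊑ (D ⊔ C): entailed.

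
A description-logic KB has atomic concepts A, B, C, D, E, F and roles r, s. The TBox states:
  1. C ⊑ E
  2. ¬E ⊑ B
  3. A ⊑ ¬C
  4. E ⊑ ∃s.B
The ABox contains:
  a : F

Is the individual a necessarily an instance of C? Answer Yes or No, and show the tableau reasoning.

1. a : C?  L(a) = {F} ∪ {¬C}
   open: L(a) ⊇ {E, F, ¬C, ∃s.B} (+ ∃-successors) — a ∉ C possible
2. Hence a : C: not entailed.

No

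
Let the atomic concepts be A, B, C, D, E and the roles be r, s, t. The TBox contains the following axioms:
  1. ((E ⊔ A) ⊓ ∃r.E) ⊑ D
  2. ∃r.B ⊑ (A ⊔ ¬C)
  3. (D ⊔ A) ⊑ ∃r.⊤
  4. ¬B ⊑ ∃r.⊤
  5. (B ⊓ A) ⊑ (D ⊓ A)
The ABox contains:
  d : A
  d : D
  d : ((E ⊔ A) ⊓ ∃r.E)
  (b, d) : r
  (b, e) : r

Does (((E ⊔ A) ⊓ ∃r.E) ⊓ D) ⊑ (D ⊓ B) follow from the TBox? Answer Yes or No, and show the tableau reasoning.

1. (((E ⊔ A) ⊓ ∃r.E) ⊓ D) ⊑ (D ⊓ B)  ⇔  ((((E ⊔ A) ⊓ ∃r.E) ⊓ D) ⊓ (¬D ⊔ ¬B)) unsat w.r.t. T
   open: L(x₀) ⊇ {D, E, ¬B, ∀r.¬B, ∃r.E, …} (+ ∃-successors)
2. Hence (((E ⊔ A) ⊓ ∃r.E) ⊓ D) ⊑ (D ⊓ B): not entailed.

No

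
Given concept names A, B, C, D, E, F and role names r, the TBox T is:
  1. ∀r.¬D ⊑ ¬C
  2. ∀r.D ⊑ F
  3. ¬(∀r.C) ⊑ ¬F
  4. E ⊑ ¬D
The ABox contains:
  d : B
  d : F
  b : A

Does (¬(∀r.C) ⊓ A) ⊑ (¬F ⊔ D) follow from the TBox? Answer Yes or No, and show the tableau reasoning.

1. (¬(∀r.C) ⊓ A) ⊑ (¬F ⊔ D)  ⇔  ((∃r.¬C ⊓ A) ⊓ (F ⊓ ¬D)) unsat w.r.t. T
   all branches close; clash {F, ¬F} at x₀
2. Hence (¬(∀r.C) ⊓ A) ⊑ (¬F ⊔ D): entailed.

Yes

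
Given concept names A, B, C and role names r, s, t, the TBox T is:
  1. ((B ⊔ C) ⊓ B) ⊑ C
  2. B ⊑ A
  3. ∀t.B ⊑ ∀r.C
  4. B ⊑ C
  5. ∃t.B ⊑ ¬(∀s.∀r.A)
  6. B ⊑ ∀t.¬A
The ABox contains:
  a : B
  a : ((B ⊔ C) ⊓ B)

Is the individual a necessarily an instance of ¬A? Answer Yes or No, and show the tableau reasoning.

No

1. a : ¬A?  L(a) = {B, ((B ⊔ C) ⊓ B)} ∪ {A}
   apply at a: ((B ⊔ C) ⊓ B)⊑C; B⊑C; B⊑∀t.¬A
   open: L(a) ⊇ {A, B, C, ∀t.¬A, ∀t.¬B, …} (+ ∃-successors) — a ∉ ¬A possible
2. Hence a : ¬A: not entailed.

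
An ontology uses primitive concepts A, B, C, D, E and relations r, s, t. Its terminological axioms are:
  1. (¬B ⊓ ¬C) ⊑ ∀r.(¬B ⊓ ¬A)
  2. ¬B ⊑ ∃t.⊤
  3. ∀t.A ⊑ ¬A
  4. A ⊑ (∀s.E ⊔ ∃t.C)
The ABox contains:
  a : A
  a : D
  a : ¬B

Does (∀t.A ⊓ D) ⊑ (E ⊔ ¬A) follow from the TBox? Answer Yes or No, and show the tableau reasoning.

Yes

1. (∀t.A ⊓ D) ⊑ (E ⊔ ¬A)  ⇔  ((∀t.A ⊓ D) ⊓ (¬E ⊓ A)) unsat w.r.t. T
   all branches close; clash {A, ¬A} at x₀
2. Hence (∀t.A ⊓ D) ⊑ (E ⊔ ¬A): entailed.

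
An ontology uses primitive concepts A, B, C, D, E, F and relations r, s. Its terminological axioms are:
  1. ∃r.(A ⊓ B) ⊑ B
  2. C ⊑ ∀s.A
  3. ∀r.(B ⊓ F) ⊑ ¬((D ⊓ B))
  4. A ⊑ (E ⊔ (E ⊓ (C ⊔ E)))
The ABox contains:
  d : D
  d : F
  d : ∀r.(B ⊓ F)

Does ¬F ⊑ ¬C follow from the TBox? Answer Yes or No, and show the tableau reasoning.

1. ¬F ⊑ ¬C  ⇔  (¬F ⊓ C) unsat w.r.t. T
   apply at x₀: C⊑∀s.A
   open: L(x₀) ⊇ {C, ¬A, ¬F, ∀r.(¬A ⊔ ¬B), ∀s.A, …} (+ ∃-successors)
2. Hence ¬F ⊑ ¬C: not entailed.

No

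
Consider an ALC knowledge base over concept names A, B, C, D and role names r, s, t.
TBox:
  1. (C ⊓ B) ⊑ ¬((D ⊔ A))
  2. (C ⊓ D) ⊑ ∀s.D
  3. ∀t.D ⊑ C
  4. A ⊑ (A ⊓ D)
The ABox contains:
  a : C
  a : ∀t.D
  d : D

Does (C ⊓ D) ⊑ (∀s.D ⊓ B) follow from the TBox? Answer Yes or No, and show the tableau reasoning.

No

1. (C ⊓ D) ⊑ (∀s.D ⊓ B)  ⇔  ((C ⊓ D) ⊓ (∃s.¬D ⊔ ¬B)) unsat w.r.t. T
   apply at x₀: (C ⊓ D)⊑∀s.D
   open: L(x₀) ⊇ {C, D, ¬A, ¬B, ∀s.D}
2. Hence (C ⊓ D) ⊑ (∀s.D ⊓ B): not entailed.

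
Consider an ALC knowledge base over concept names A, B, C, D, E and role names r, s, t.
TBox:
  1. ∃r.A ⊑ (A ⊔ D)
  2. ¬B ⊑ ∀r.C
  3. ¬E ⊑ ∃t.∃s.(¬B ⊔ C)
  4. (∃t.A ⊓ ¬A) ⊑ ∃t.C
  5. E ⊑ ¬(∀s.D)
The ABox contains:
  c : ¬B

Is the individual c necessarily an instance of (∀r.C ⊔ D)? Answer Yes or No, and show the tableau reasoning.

Yes

1. c : (∀r.C ⊔ D)?  L(c) = {¬B} ∪ {(∃r.¬C ⊓ ¬D)}
   clash {D, ¬D} at c — c ∈ (∀r.C ⊔ D)
2. Hence c : (∀r.C ⊔ D): entailed.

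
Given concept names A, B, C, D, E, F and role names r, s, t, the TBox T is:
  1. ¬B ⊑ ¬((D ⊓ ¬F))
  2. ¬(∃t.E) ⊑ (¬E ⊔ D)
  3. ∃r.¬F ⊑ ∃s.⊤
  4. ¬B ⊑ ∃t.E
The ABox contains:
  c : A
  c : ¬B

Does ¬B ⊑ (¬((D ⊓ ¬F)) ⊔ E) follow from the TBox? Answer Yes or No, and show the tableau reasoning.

1. ¬B ⊑ (¬((D ⊓ ¬F)) ⊔ E)  ⇔  (¬B ⊓ ((D ⊓ ¬F) ⊓ ¬E)) unsat w.r.t. T
   all branches close; clash {F, ¬F} at x₀
2. Hence ¬B ⊑ (¬((D ⊓ ¬F)) ⊔ E): entailed.

Yes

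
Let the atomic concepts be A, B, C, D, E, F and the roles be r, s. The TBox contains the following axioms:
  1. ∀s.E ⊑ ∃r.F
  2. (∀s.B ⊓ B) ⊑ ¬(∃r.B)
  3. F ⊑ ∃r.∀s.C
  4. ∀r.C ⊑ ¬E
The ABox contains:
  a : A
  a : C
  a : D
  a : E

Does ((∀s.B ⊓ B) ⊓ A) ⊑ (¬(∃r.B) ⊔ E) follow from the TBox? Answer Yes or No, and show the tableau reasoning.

1. ((∀s.B ⊓ B) ⊓ A) ⊑ (¬(∃r.B) ⊔ E)  ⇔  (((∀s.B ⊓ B) ⊓ A) ⊓ (∃r.B ⊓ ¬E)) unsat w.r.t. T
   all branches close; clash {B, ¬B} at an ∃-successor
2. Hence ((∀s.B ⊓ B) ⊓ A) ⊑ (¬(∃r.B) ⊔ E): entailed.

Yes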